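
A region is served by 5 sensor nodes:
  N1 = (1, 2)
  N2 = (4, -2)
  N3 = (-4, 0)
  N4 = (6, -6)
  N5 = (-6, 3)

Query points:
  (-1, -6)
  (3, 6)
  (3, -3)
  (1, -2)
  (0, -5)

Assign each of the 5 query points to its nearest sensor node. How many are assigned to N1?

1

(-1, -6) — d² to each: N1:68, N2:41, N3:45, N4:49, N5:106 → nearest is N2
(3, 6) — d² to each: N1:20, N2:65, N3:85, N4:153, N5:90 → nearest is N1
(3, -3) — d² to each: N1:29, N2:2, N3:58, N4:18, N5:117 → nearest is N2
(1, -2) — d² to each: N1:16, N2:9, N3:29, N4:41, N5:74 → nearest is N2
(0, -5) — d² to each: N1:50, N2:25, N3:41, N4:37, N5:100 → nearest is N2
1 of the 5 points has N1 as nearest.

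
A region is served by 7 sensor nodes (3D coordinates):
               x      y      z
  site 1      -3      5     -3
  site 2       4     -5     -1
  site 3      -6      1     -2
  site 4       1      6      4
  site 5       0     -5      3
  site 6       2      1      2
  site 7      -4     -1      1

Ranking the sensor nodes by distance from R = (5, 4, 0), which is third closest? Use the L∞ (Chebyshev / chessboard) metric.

site 1

d(R, site 1) = max(8, 1, 3) = 8
d(R, site 2) = max(1, 9, 1) = 9
d(R, site 3) = max(11, 3, 2) = 11
d(R, site 4) = max(4, 2, 4) = 4
d(R, site 5) = max(5, 9, 3) = 9
d(R, site 6) = max(3, 3, 2) = 3
d(R, site 7) = max(9, 5, 1) = 9
Sorted ascending: site 6, site 4, site 1, site 2, … — the third-nearest is site 1.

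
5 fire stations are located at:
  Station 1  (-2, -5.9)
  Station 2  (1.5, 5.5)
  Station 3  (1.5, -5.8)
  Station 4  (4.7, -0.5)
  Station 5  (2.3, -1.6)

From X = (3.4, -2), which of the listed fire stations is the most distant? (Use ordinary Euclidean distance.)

Station 2

Since √ is increasing, it suffices to compare squared distances:
d²(X, Station 1) = (3.4−(-2))² + (-2−(-5.9))² = 29.16 + 15.21 = 44.37
d²(X, Station 2) = (3.4−1.5)² + (-2−5.5)² = 3.61 + 56.25 = 59.86
d²(X, Station 3) = (3.4−1.5)² + (-2−(-5.8))² = 3.61 + 14.44 = 18.05
d²(X, Station 4) = (3.4−4.7)² + (-2−(-0.5))² = 1.69 + 2.25 = 3.94
d²(X, Station 5) = (3.4−2.3)² + (-2−(-1.6))² = 1.21 + 0.16 = 1.37
The largest is to Station 2.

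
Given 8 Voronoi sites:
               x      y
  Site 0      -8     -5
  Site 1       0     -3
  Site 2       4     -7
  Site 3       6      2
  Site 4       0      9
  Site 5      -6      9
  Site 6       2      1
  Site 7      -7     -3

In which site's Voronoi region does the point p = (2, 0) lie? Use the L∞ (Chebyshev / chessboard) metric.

Site 6

d(p, Site 0) = max(10, 5) = 10
d(p, Site 1) = max(2, 3) = 3
d(p, Site 2) = max(2, 7) = 7
d(p, Site 3) = max(4, 2) = 4
d(p, Site 4) = max(2, 9) = 9
d(p, Site 5) = max(8, 9) = 9
d(p, Site 6) = max(0, 1) = 1
d(p, Site 7) = max(9, 3) = 9
Site 6 is nearest.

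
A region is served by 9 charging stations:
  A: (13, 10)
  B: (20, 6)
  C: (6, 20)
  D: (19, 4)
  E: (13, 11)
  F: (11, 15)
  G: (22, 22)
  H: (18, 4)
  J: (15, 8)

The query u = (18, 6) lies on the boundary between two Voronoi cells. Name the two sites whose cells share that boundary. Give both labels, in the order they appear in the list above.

B and H

Squared distances from u to each site:
|uA|² = (18−13)² + (6−10)² = 25 + 16 = 41
|uB|² = (18−20)² + (6−6)² = 4 + 0 = 4
|uC|² = (18−6)² + (6−20)² = 144 + 196 = 340
|uD|² = (18−19)² + (6−4)² = 1 + 4 = 5
|uE|² = (18−13)² + (6−11)² = 25 + 25 = 50
|uF|² = (18−11)² + (6−15)² = 49 + 81 = 130
|uG|² = (18−22)² + (6−22)² = 16 + 256 = 272
|uH|² = (18−18)² + (6−4)² = 0 + 4 = 4
|uJ|² = (18−15)² + (6−8)² = 9 + 4 = 13
u is equidistant from B and H (both at squared distance 4), and every other site is strictly farther — so u lies on the B–H Voronoi edge.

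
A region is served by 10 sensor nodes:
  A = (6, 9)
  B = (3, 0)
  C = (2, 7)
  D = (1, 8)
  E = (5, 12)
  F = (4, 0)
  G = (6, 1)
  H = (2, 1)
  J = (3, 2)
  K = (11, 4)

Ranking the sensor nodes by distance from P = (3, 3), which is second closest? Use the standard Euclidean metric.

Compare squared distances (the ordering matches that of the actual distances):
|PA|² = (3−6)² + (3−9)² = 9 + 36 = 45
|PB|² = (3−3)² + (3−0)² = 0 + 9 = 9
|PC|² = (3−2)² + (3−7)² = 1 + 16 = 17
|PD|² = (3−1)² + (3−8)² = 4 + 25 = 29
|PE|² = (3−5)² + (3−12)² = 4 + 81 = 85
|PF|² = (3−4)² + (3−0)² = 1 + 9 = 10
|PG|² = (3−6)² + (3−1)² = 9 + 4 = 13
|PH|² = (3−2)² + (3−1)² = 1 + 4 = 5
|PJ|² = (3−3)² + (3−2)² = 0 + 1 = 1
|PK|² = (3−11)² + (3−4)² = 64 + 1 = 65
Sorted ascending: J, H, B, … — the second-nearest is H.

H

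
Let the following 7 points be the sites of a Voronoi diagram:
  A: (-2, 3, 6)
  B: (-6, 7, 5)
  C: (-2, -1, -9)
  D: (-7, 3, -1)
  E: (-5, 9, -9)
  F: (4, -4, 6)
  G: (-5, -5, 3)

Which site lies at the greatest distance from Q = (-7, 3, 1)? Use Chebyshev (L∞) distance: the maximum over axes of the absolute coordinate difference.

F

d(Q,A) = max(5, 0, 5) = 5
d(Q,B) = max(1, 4, 4) = 4
d(Q,C) = max(5, 4, 10) = 10
d(Q,D) = max(0, 0, 2) = 2
d(Q,E) = max(2, 6, 10) = 10
d(Q,F) = max(11, 7, 5) = 11
d(Q,G) = max(2, 8, 2) = 8
The largest is to F.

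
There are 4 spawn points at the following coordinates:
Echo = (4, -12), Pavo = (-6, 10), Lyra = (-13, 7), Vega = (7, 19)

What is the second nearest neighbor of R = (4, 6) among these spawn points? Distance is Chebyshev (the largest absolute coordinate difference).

Vega

d(R, Echo) = max(0, 18) = 18
d(R, Pavo) = max(10, 4) = 10
d(R, Lyra) = max(17, 1) = 17
d(R, Vega) = max(3, 13) = 13
Sorted ascending: Pavo, Vega, Lyra, … — the second-nearest is Vega.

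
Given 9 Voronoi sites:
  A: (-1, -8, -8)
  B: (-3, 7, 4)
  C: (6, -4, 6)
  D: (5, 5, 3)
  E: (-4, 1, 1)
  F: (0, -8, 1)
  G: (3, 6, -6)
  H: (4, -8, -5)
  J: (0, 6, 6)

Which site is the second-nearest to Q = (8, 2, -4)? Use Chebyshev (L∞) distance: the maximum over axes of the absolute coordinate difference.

d(Q,A) = max(9, 10, 4) = 10
d(Q,B) = max(11, 5, 8) = 11
d(Q,C) = max(2, 6, 10) = 10
d(Q,D) = max(3, 3, 7) = 7
d(Q,E) = max(12, 1, 5) = 12
d(Q,F) = max(8, 10, 5) = 10
d(Q,G) = max(5, 4, 2) = 5
d(Q,H) = max(4, 10, 1) = 10
d(Q,J) = max(8, 4, 10) = 10
Sorted ascending: G, D, A, … — the second-nearest is D.

D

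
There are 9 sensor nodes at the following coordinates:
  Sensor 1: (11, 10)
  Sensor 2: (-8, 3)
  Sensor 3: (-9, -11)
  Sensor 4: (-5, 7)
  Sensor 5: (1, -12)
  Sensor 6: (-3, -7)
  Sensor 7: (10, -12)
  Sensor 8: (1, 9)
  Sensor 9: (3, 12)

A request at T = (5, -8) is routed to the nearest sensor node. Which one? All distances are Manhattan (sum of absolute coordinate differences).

d(T, Sensor 1) = |5−11| + |-8−10| = 6 + 18 = 24
d(T, Sensor 2) = |5−(-8)| + |-8−3| = 13 + 11 = 24
d(T, Sensor 3) = |5−(-9)| + |-8−(-11)| = 14 + 3 = 17
d(T, Sensor 4) = |5−(-5)| + |-8−7| = 10 + 15 = 25
d(T, Sensor 5) = |5−1| + |-8−(-12)| = 4 + 4 = 8
d(T, Sensor 6) = |5−(-3)| + |-8−(-7)| = 8 + 1 = 9
d(T, Sensor 7) = |5−10| + |-8−(-12)| = 5 + 4 = 9
d(T, Sensor 8) = |5−1| + |-8−9| = 4 + 17 = 21
d(T, Sensor 9) = |5−3| + |-8−12| = 2 + 20 = 22
The smallest is to Sensor 5, so T lies in the Voronoi region of Sensor 5.

Sensor 5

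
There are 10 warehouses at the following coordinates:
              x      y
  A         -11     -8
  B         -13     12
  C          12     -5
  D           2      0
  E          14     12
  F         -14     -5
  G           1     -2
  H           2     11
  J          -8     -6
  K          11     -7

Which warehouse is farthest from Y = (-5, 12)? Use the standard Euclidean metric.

K

Squared Euclidean distances:
|YA|² = (-5−(-11))² + (12−(-8))² = 36 + 400 = 436
|YB|² = (-5−(-13))² + (12−12)² = 64 + 0 = 64
|YC|² = (-5−12)² + (12−(-5))² = 289 + 289 = 578
|YD|² = (-5−2)² + (12−0)² = 49 + 144 = 193
|YE|² = (-5−14)² + (12−12)² = 361 + 0 = 361
|YF|² = (-5−(-14))² + (12−(-5))² = 81 + 289 = 370
|YG|² = (-5−1)² + (12−(-2))² = 36 + 196 = 232
|YH|² = (-5−2)² + (12−11)² = 49 + 1 = 50
|YJ|² = (-5−(-8))² + (12−(-6))² = 9 + 324 = 333
|YK|² = (-5−11)² + (12−(-7))² = 256 + 361 = 617
The largest is to K.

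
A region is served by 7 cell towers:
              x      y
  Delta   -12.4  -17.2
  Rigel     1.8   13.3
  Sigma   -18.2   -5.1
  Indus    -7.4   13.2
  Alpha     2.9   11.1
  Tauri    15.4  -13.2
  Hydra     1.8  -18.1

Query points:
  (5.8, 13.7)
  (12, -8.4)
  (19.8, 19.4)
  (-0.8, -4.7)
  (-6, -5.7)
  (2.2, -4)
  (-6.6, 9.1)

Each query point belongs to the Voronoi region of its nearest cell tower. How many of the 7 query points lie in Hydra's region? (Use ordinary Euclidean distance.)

(5.8, 13.7) — d² to each: Delta:1286.05, Rigel:16.16, Sigma:929.44, Indus:174.49, Alpha:15.17, Tauri:815.77, Hydra:1027.24 → nearest is Alpha
(12, -8.4) — d² to each: Delta:672.8, Rigel:574.93, Sigma:922.93, Indus:842.92, Alpha:463.06, Tauri:34.6, Hydra:198.13 → nearest is Tauri
(19.8, 19.4) — d² to each: Delta:2376.4, Rigel:361.21, Sigma:2044.25, Indus:778.28, Alpha:354.5, Tauri:1082.12, Hydra:1730.25 → nearest is Alpha
(-0.8, -4.7) — d² to each: Delta:290.81, Rigel:330.76, Sigma:302.92, Indus:363.97, Alpha:263.33, Tauri:334.69, Hydra:186.32 → nearest is Hydra
(-6, -5.7) — d² to each: Delta:173.21, Rigel:421.84, Sigma:149.2, Indus:359.17, Alpha:361.45, Tauri:514.21, Hydra:214.6 → nearest is Sigma
(2.2, -4) — d² to each: Delta:387.4, Rigel:299.45, Sigma:417.37, Indus:388, Alpha:228.5, Tauri:258.88, Hydra:198.97 → nearest is Hydra
(-6.6, 9.1) — d² to each: Delta:725.33, Rigel:88.2, Sigma:336.2, Indus:17.45, Alpha:94.25, Tauri:981.29, Hydra:810.4 → nearest is Indus
2 of the 7 points have Hydra as nearest.

2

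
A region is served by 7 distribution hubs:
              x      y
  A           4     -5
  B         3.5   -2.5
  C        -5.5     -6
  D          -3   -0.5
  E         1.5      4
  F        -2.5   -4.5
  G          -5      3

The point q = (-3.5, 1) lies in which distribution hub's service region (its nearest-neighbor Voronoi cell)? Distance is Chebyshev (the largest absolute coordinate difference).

d(q,A) = max(7.5, 6) = 7.5
d(q,B) = max(7, 3.5) = 7
d(q,C) = max(2, 7) = 7
d(q,D) = max(0.5, 1.5) = 1.5
d(q,E) = max(5, 3) = 5
d(q,F) = max(1, 5.5) = 5.5
d(q,G) = max(1.5, 2) = 2
D is nearest.

D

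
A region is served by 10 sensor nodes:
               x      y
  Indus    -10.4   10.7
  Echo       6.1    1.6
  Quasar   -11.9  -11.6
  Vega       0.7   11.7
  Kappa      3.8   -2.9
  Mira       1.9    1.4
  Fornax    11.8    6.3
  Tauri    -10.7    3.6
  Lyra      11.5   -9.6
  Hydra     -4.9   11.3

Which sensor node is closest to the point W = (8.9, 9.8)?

Fornax

Compare squared distances (the ordering matches that of the actual distances):
d²(W, Indus) = (8.9−(-10.4))² + (9.8−10.7)² = 372.49 + 0.81 = 373.3
d²(W, Echo) = (8.9−6.1)² + (9.8−1.6)² = 7.84 + 67.24 = 75.08
d²(W, Quasar) = (8.9−(-11.9))² + (9.8−(-11.6))² = 432.64 + 457.96 = 890.6
d²(W, Vega) = (8.9−0.7)² + (9.8−11.7)² = 67.24 + 3.61 = 70.85
d²(W, Kappa) = (8.9−3.8)² + (9.8−(-2.9))² = 26.01 + 161.29 = 187.3
d²(W, Mira) = (8.9−1.9)² + (9.8−1.4)² = 49 + 70.56 = 119.56
d²(W, Fornax) = (8.9−11.8)² + (9.8−6.3)² = 8.41 + 12.25 = 20.66
d²(W, Tauri) = (8.9−(-10.7))² + (9.8−3.6)² = 384.16 + 38.44 = 422.6
d²(W, Lyra) = (8.9−11.5)² + (9.8−(-9.6))² = 6.76 + 376.36 = 383.12
d²(W, Hydra) = (8.9−(-4.9))² + (9.8−11.3)² = 190.44 + 2.25 = 192.69
The smallest is to Fornax, so W lies in the Voronoi region of Fornax.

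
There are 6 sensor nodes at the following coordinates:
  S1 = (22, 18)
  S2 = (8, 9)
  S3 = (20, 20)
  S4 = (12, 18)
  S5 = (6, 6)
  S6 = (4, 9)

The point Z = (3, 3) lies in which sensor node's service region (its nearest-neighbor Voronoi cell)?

S5

Compare squared distances (the ordering matches that of the actual distances):
|ZS1|² = (3−22)² + (3−18)² = 361 + 225 = 586
|ZS2|² = (3−8)² + (3−9)² = 25 + 36 = 61
|ZS3|² = (3−20)² + (3−20)² = 289 + 289 = 578
|ZS4|² = (3−12)² + (3−18)² = 81 + 225 = 306
|ZS5|² = (3−6)² + (3−6)² = 9 + 9 = 18
|ZS6|² = (3−4)² + (3−9)² = 1 + 36 = 37
The smallest is to S5, so Z lies in the Voronoi region of S5.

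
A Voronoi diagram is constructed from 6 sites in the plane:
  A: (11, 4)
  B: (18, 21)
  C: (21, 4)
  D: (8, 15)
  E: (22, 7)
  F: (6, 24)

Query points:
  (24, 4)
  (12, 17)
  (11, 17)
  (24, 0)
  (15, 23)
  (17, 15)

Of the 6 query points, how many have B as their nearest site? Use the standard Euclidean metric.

2

(24, 4) — d² to each: A:169, B:325, C:9, D:377, E:13, F:724 → nearest is C
(12, 17) — d² to each: A:170, B:52, C:250, D:20, E:200, F:85 → nearest is D
(11, 17) — d² to each: A:169, B:65, C:269, D:13, E:221, F:74 → nearest is D
(24, 0) — d² to each: A:185, B:477, C:25, D:481, E:53, F:900 → nearest is C
(15, 23) — d² to each: A:377, B:13, C:397, D:113, E:305, F:82 → nearest is B
(17, 15) — d² to each: A:157, B:37, C:137, D:81, E:89, F:202 → nearest is B
2 of the 6 points have B as nearest.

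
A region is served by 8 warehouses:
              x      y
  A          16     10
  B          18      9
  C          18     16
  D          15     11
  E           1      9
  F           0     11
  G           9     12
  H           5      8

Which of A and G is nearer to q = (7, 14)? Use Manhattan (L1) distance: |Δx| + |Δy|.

G

d(q,A) = |7−16| + |14−10| = 9 + 4 = 13
d(q,G) = |7−9| + |14−12| = 2 + 2 = 4
13 > 4, so G is closer.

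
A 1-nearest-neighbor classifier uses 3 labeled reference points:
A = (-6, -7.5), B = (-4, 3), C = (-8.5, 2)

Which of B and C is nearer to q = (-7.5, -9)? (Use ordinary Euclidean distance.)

C

Compare squared distances:
|qB|² = (-7.5−(-4))² + (-9−3)² = 12.25 + 144 = 156.25
|qC|² = (-7.5−(-8.5))² + (-9−2)² = 1 + 121 = 122
156.25 > 122, so C is closer.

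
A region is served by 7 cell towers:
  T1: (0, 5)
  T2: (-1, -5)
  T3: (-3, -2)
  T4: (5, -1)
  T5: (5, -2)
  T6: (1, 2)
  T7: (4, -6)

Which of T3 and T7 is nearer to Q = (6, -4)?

T7

Compare squared distances:
|QT3|² = (6−(-3))² + (-4−(-2))² = 81 + 4 = 85
|QT7|² = (6−4)² + (-4−(-6))² = 4 + 4 = 8
85 > 8, so T7 is closer.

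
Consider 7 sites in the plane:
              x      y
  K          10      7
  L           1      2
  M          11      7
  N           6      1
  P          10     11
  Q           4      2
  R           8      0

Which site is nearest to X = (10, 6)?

Compare squared distances (the ordering matches that of the actual distances):
|XK|² = (10−10)² + (6−7)² = 0 + 1 = 1
|XL|² = (10−1)² + (6−2)² = 81 + 16 = 97
|XM|² = (10−11)² + (6−7)² = 1 + 1 = 2
|XN|² = (10−6)² + (6−1)² = 16 + 25 = 41
|XP|² = (10−10)² + (6−11)² = 0 + 25 = 25
|XQ|² = (10−4)² + (6−2)² = 36 + 16 = 52
|XR|² = (10−8)² + (6−0)² = 4 + 36 = 40
The smallest is to K, so X lies in the Voronoi region of K.

K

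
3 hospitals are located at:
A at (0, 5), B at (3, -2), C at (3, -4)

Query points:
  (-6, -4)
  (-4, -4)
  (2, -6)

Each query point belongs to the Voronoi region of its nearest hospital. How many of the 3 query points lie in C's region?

3

(-6, -4) — d² to each: A:117, B:85, C:81 → nearest is C
(-4, -4) — d² to each: A:97, B:53, C:49 → nearest is C
(2, -6) — d² to each: A:125, B:17, C:5 → nearest is C
3 of the 3 points have C as nearest.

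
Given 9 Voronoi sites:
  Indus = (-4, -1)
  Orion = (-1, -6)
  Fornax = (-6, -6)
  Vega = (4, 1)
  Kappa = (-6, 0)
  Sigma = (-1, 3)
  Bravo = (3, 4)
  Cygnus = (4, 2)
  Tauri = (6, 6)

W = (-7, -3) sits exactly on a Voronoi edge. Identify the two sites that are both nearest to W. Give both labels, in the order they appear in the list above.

Fornax and Kappa

Squared distances from W to each site:
d²(W, Indus) = (-7−(-4))² + (-3−(-1))² = 9 + 4 = 13
d²(W, Orion) = (-7−(-1))² + (-3−(-6))² = 36 + 9 = 45
d²(W, Fornax) = (-7−(-6))² + (-3−(-6))² = 1 + 9 = 10
d²(W, Vega) = (-7−4)² + (-3−1)² = 121 + 16 = 137
d²(W, Kappa) = (-7−(-6))² + (-3−0)² = 1 + 9 = 10
d²(W, Sigma) = (-7−(-1))² + (-3−3)² = 36 + 36 = 72
d²(W, Bravo) = (-7−3)² + (-3−4)² = 100 + 49 = 149
d²(W, Cygnus) = (-7−4)² + (-3−2)² = 121 + 25 = 146
d²(W, Tauri) = (-7−6)² + (-3−6)² = 169 + 81 = 250
W is equidistant from Fornax and Kappa (both at squared distance 10), and every other site is strictly farther — so W lies on the Fornax–Kappa Voronoi edge.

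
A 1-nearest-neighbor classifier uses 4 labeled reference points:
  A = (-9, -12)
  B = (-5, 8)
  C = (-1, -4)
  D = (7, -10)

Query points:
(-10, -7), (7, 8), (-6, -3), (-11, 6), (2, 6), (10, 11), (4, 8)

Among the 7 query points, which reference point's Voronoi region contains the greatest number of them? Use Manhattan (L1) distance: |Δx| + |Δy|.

(-10, -7) — d to each: A:6, B:20, C:12, D:20 → nearest is A
(7, 8) — d to each: A:36, B:12, C:20, D:18 → nearest is B
(-6, -3) — d to each: A:12, B:12, C:6, D:20 → nearest is C
(-11, 6) — d to each: A:20, B:8, C:20, D:34 → nearest is B
(2, 6) — d to each: A:29, B:9, C:13, D:21 → nearest is B
(10, 11) — d to each: A:42, B:18, C:26, D:24 → nearest is B
(4, 8) — d to each: A:33, B:9, C:17, D:21 → nearest is B
Tally — A:1, B:5, C:1. B captures the most (5).

B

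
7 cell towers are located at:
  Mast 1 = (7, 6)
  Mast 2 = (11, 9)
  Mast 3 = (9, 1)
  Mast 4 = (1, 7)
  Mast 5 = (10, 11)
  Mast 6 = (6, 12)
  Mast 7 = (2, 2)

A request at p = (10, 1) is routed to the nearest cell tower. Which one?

Mast 3

Squared Euclidean distances:
d²(p, Mast 1) = 9 + 25 = 34
d²(p, Mast 2) = 1 + 64 = 65
d²(p, Mast 3) = 1 + 0 = 1
d²(p, Mast 4) = 81 + 36 = 117
d²(p, Mast 5) = 0 + 100 = 100
d²(p, Mast 6) = 16 + 121 = 137
d²(p, Mast 7) = 64 + 1 = 65
Mast 3 is nearest.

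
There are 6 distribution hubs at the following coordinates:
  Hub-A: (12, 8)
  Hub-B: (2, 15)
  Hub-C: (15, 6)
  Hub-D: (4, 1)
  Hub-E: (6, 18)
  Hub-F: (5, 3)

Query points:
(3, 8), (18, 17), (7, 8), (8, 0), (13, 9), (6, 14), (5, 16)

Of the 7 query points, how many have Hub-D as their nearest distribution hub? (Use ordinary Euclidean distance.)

(3, 8) — d² to each: Hub-A:81, Hub-B:50, Hub-C:148, Hub-D:50, Hub-E:109, Hub-F:29 → nearest is Hub-F
(18, 17) — d² to each: Hub-A:117, Hub-B:260, Hub-C:130, Hub-D:452, Hub-E:145, Hub-F:365 → nearest is Hub-A
(7, 8) — d² to each: Hub-A:25, Hub-B:74, Hub-C:68, Hub-D:58, Hub-E:101, Hub-F:29 → nearest is Hub-A
(8, 0) — d² to each: Hub-A:80, Hub-B:261, Hub-C:85, Hub-D:17, Hub-E:328, Hub-F:18 → nearest is Hub-D
(13, 9) — d² to each: Hub-A:2, Hub-B:157, Hub-C:13, Hub-D:145, Hub-E:130, Hub-F:100 → nearest is Hub-A
(6, 14) — d² to each: Hub-A:72, Hub-B:17, Hub-C:145, Hub-D:173, Hub-E:16, Hub-F:122 → nearest is Hub-E
(5, 16) — d² to each: Hub-A:113, Hub-B:10, Hub-C:200, Hub-D:226, Hub-E:5, Hub-F:169 → nearest is Hub-E
1 of the 7 points has Hub-D as nearest.

1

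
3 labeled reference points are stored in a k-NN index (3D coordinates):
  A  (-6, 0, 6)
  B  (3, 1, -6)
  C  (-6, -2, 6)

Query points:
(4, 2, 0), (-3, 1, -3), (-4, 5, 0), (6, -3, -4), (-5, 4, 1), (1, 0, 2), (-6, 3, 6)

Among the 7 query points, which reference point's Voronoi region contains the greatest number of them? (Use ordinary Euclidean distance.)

A

(4, 2, 0) — d² to each: A:140, B:38, C:152 → nearest is B
(-3, 1, -3) — d² to each: A:91, B:45, C:99 → nearest is B
(-4, 5, 0) — d² to each: A:65, B:101, C:89 → nearest is A
(6, -3, -4) — d² to each: A:253, B:29, C:245 → nearest is B
(-5, 4, 1) — d² to each: A:42, B:122, C:62 → nearest is A
(1, 0, 2) — d² to each: A:65, B:69, C:69 → nearest is A
(-6, 3, 6) — d² to each: A:9, B:229, C:25 → nearest is A
Tally — A:4, B:3. A captures the most (4).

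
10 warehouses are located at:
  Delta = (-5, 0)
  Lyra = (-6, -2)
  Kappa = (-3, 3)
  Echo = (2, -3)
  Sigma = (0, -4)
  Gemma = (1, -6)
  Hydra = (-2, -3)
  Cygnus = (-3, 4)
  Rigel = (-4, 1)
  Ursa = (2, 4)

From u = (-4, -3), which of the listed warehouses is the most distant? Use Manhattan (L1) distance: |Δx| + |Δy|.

d(u, Delta) = |-4−(-5)| + |-3−0| = 1 + 3 = 4
d(u, Lyra) = |-4−(-6)| + |-3−(-2)| = 2 + 1 = 3
d(u, Kappa) = |-4−(-3)| + |-3−3| = 1 + 6 = 7
d(u, Echo) = |-4−2| + |-3−(-3)| = 6 + 0 = 6
d(u, Sigma) = |-4−0| + |-3−(-4)| = 4 + 1 = 5
d(u, Gemma) = |-4−1| + |-3−(-6)| = 5 + 3 = 8
d(u, Hydra) = |-4−(-2)| + |-3−(-3)| = 2 + 0 = 2
d(u, Cygnus) = |-4−(-3)| + |-3−4| = 1 + 7 = 8
d(u, Rigel) = |-4−(-4)| + |-3−1| = 0 + 4 = 4
d(u, Ursa) = |-4−2| + |-3−4| = 6 + 7 = 13
The largest is to Ursa.

Ursa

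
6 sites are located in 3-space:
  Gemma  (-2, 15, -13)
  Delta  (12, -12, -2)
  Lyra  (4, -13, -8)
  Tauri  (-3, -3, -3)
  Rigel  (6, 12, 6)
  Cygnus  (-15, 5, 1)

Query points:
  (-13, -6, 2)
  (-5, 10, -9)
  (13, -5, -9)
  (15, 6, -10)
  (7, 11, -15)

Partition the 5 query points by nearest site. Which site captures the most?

(-13, -6, 2) — d² to each: Gemma:787, Delta:677, Lyra:438, Tauri:134, Rigel:701, Cygnus:126 → nearest is Cygnus
(-5, 10, -9) — d² to each: Gemma:50, Delta:822, Lyra:611, Tauri:209, Rigel:350, Cygnus:225 → nearest is Gemma
(13, -5, -9) — d² to each: Gemma:641, Delta:99, Lyra:146, Tauri:296, Rigel:563, Cygnus:984 → nearest is Delta
(15, 6, -10) — d² to each: Gemma:379, Delta:397, Lyra:486, Tauri:454, Rigel:373, Cygnus:1022 → nearest is Rigel
(7, 11, -15) — d² to each: Gemma:101, Delta:723, Lyra:634, Tauri:440, Rigel:443, Cygnus:776 → nearest is Gemma
Tally — Gemma:2, Delta:1, Rigel:1, Cygnus:1. Gemma captures the most (2).

Gemma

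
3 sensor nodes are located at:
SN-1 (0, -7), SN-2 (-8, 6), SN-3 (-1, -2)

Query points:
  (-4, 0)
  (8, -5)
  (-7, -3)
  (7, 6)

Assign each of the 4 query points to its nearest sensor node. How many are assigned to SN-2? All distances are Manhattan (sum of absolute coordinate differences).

(-4, 0) — d to each: SN-1:11, SN-2:10, SN-3:5 → nearest is SN-3
(8, -5) — d to each: SN-1:10, SN-2:27, SN-3:12 → nearest is SN-1
(-7, -3) — d to each: SN-1:11, SN-2:10, SN-3:7 → nearest is SN-3
(7, 6) — d to each: SN-1:20, SN-2:15, SN-3:16 → nearest is SN-2
1 of the 4 points has SN-2 as nearest.

1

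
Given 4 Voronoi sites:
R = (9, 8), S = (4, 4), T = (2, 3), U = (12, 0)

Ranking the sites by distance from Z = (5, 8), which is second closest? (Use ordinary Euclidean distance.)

Compare squared distances (the ordering matches that of the actual distances):
|ZR|² = 16 + 0 = 16
|ZS|² = 1 + 16 = 17
|ZT|² = 9 + 25 = 34
|ZU|² = 49 + 64 = 113
Sorted ascending: R, S, T, … — the second-nearest is S.

S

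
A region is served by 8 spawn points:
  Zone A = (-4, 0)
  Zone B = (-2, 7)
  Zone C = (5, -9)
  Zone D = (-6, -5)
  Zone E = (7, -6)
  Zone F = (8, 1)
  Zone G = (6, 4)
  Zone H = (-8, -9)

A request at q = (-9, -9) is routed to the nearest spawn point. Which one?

Squared Euclidean distances:
d²(q, Zone A) = 25 + 81 = 106
d²(q, Zone B) = 49 + 256 = 305
d²(q, Zone C) = 196 + 0 = 196
d²(q, Zone D) = 9 + 16 = 25
d²(q, Zone E) = 256 + 9 = 265
d²(q, Zone F) = 289 + 100 = 389
d²(q, Zone G) = 225 + 169 = 394
d²(q, Zone H) = 1 + 0 = 1
The smallest is to Zone H, so q lies in the Voronoi region of Zone H.

Zone H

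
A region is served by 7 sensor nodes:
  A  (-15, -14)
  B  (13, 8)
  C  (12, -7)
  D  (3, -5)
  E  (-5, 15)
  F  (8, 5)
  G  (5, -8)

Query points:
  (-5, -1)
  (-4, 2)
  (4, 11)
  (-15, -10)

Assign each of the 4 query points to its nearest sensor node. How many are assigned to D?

(-5, -1) — d² to each: A:269, B:405, C:325, D:80, E:256, F:205, G:149 → nearest is D
(-4, 2) — d² to each: A:377, B:325, C:337, D:98, E:170, F:153, G:181 → nearest is D
(4, 11) — d² to each: A:986, B:90, C:388, D:257, E:97, F:52, G:362 → nearest is F
(-15, -10) — d² to each: A:16, B:1108, C:738, D:349, E:725, F:754, G:404 → nearest is A
2 of the 4 points have D as nearest.

2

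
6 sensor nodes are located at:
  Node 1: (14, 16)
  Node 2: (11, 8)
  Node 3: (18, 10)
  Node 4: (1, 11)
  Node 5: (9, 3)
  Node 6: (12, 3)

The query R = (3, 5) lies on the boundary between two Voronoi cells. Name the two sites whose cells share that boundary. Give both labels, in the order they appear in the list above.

Squared distances from R to each site:
d²(R, Node 1) = (3−14)² + (5−16)² = 121 + 121 = 242
d²(R, Node 2) = (3−11)² + (5−8)² = 64 + 9 = 73
d²(R, Node 3) = (3−18)² + (5−10)² = 225 + 25 = 250
d²(R, Node 4) = (3−1)² + (5−11)² = 4 + 36 = 40
d²(R, Node 5) = (3−9)² + (5−3)² = 36 + 4 = 40
d²(R, Node 6) = (3−12)² + (5−3)² = 81 + 4 = 85
R is equidistant from Node 4 and Node 5 (both at squared distance 40), and every other site is strictly farther — so R lies on the Node 4–Node 5 Voronoi edge.

Node 4 and Node 5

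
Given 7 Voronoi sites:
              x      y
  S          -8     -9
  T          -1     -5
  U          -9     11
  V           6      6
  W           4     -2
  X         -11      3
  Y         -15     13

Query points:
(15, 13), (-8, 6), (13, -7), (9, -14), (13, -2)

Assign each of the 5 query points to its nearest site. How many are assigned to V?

(15, 13) — d² to each: S:1013, T:580, U:580, V:130, W:346, X:776, Y:900 → nearest is V
(-8, 6) — d² to each: S:225, T:170, U:26, V:196, W:208, X:18, Y:98 → nearest is X
(13, -7) — d² to each: S:445, T:200, U:808, V:218, W:106, X:676, Y:1184 → nearest is W
(9, -14) — d² to each: S:314, T:181, U:949, V:409, W:169, X:689, Y:1305 → nearest is W
(13, -2) — d² to each: S:490, T:205, U:653, V:113, W:81, X:601, Y:1009 → nearest is W
1 of the 5 points has V as nearest.

1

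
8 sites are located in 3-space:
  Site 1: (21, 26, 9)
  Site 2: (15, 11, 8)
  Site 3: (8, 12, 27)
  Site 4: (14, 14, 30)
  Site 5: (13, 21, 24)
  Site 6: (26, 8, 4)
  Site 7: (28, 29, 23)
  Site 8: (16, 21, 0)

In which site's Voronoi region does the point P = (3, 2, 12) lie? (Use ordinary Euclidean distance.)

Compare squared distances (the ordering matches that of the actual distances):
d²(P, Site 1) = 324 + 576 + 9 = 909
d²(P, Site 2) = 144 + 81 + 16 = 241
d²(P, Site 3) = 25 + 100 + 225 = 350
d²(P, Site 4) = 121 + 144 + 324 = 589
d²(P, Site 5) = 100 + 361 + 144 = 605
d²(P, Site 6) = 529 + 36 + 64 = 629
d²(P, Site 7) = 625 + 729 + 121 = 1475
d²(P, Site 8) = 169 + 361 + 144 = 674
Minimum is at Site 2.

Site 2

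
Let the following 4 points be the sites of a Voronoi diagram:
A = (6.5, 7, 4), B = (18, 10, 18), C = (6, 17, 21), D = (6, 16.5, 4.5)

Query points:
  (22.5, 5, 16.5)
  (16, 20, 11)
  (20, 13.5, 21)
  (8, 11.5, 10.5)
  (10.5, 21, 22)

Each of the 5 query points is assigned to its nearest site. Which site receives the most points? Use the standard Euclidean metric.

(22.5, 5, 16.5) — d² to each: A:416.25, B:47.5, C:436.5, D:548.5 → nearest is B
(16, 20, 11) — d² to each: A:308.25, B:153, C:209, D:154.5 → nearest is B
(20, 13.5, 21) — d² to each: A:513.5, B:25.25, C:208.25, D:477.25 → nearest is B
(8, 11.5, 10.5) — d² to each: A:64.75, B:158.5, C:144.5, D:65 → nearest is A
(10.5, 21, 22) — d² to each: A:536, B:193.25, C:37.25, D:346.75 → nearest is C
Tally — A:1, B:3, C:1. B captures the most (3).

B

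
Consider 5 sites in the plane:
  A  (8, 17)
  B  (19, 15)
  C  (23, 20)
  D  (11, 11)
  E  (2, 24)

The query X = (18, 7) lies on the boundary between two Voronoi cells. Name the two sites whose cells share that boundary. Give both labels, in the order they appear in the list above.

B and D

Squared distances from X to each site:
|XA|² = (18−8)² + (7−17)² = 100 + 100 = 200
|XB|² = (18−19)² + (7−15)² = 1 + 64 = 65
|XC|² = (18−23)² + (7−20)² = 25 + 169 = 194
|XD|² = (18−11)² + (7−11)² = 49 + 16 = 65
|XE|² = (18−2)² + (7−24)² = 256 + 289 = 545
X is equidistant from B and D (both at squared distance 65), and every other site is strictly farther — so X lies on the B–D Voronoi edge.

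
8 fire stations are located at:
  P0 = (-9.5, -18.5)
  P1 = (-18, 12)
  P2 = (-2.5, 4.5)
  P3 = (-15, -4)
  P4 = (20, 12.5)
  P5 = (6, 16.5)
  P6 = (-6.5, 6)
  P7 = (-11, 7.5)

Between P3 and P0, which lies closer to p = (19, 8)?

Compare squared distances:
|pP3|² = (19−(-15))² + (8−(-4))² = 1156 + 144 = 1300
|pP0|² = (19−(-9.5))² + (8−(-18.5))² = 812.25 + 702.25 = 1514.5
1300 < 1514.5, so P3 is closer.

P3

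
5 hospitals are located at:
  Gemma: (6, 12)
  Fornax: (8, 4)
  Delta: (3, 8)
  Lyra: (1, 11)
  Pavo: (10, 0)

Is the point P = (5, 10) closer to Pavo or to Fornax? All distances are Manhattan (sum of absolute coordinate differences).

Fornax

d(P, Pavo) = |5−10| + |10−0| = 5 + 10 = 15
d(P, Fornax) = |5−8| + |10−4| = 3 + 6 = 9
15 > 9, so Fornax is closer.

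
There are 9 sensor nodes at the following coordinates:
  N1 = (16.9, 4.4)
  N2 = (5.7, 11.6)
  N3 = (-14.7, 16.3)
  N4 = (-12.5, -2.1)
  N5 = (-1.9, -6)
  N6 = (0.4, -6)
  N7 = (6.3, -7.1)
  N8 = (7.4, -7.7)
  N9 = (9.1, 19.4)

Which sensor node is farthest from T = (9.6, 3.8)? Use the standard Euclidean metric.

Compare squared distances (the ordering matches that of the actual distances):
|TN1|² = (9.6−16.9)² + (3.8−4.4)² = 53.29 + 0.36 = 53.65
|TN2|² = (9.6−5.7)² + (3.8−11.6)² = 15.21 + 60.84 = 76.05
|TN3|² = (9.6−(-14.7))² + (3.8−16.3)² = 590.49 + 156.25 = 746.74
|TN4|² = (9.6−(-12.5))² + (3.8−(-2.1))² = 488.41 + 34.81 = 523.22
|TN5|² = (9.6−(-1.9))² + (3.8−(-6))² = 132.25 + 96.04 = 228.29
|TN6|² = (9.6−0.4)² + (3.8−(-6))² = 84.64 + 96.04 = 180.68
|TN7|² = (9.6−6.3)² + (3.8−(-7.1))² = 10.89 + 118.81 = 129.7
|TN8|² = (9.6−7.4)² + (3.8−(-7.7))² = 4.84 + 132.25 = 137.09
|TN9|² = (9.6−9.1)² + (3.8−19.4)² = 0.25 + 243.36 = 243.61
The largest is to N3.

N3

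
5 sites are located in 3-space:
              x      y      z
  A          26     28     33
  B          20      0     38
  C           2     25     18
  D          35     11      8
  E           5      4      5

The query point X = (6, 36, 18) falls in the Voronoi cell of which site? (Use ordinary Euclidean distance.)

Compare squared distances (the ordering matches that of the actual distances):
|XA|² = (6−26)² + (36−28)² + (18−33)² = 400 + 64 + 225 = 689
|XB|² = (6−20)² + (36−0)² + (18−38)² = 196 + 1296 + 400 = 1892
|XC|² = (6−2)² + (36−25)² + (18−18)² = 16 + 121 + 0 = 137
|XD|² = (6−35)² + (36−11)² + (18−8)² = 841 + 625 + 100 = 1566
|XE|² = (6−5)² + (36−4)² + (18−5)² = 1 + 1024 + 169 = 1194
Minimum is at C.

C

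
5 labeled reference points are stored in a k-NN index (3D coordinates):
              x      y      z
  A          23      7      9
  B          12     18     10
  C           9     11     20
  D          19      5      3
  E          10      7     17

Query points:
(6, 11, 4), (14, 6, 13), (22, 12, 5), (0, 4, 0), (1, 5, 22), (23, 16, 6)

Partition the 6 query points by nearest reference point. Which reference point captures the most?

A

(6, 11, 4) — d² to each: A:330, B:121, C:265, D:206, E:201 → nearest is B
(14, 6, 13) — d² to each: A:98, B:157, C:99, D:126, E:33 → nearest is E
(22, 12, 5) — d² to each: A:42, B:161, C:395, D:62, E:313 → nearest is A
(0, 4, 0) — d² to each: A:619, B:440, C:530, D:371, E:398 → nearest is D
(1, 5, 22) — d² to each: A:657, B:434, C:104, D:685, E:110 → nearest is C
(23, 16, 6) — d² to each: A:90, B:141, C:417, D:146, E:371 → nearest is A
Tally — A:2, B:1, C:1, D:1, E:1. A captures the most (2).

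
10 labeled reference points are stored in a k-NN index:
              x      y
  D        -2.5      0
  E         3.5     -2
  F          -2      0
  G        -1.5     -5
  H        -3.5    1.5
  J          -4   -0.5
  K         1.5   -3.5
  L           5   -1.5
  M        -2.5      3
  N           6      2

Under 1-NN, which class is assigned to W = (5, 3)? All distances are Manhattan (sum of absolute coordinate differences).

d(W,D) = |5−(-2.5)| + |3−0| = 7.5 + 3 = 10.5
d(W,E) = |5−3.5| + |3−(-2)| = 1.5 + 5 = 6.5
d(W,F) = |5−(-2)| + |3−0| = 7 + 3 = 10
d(W,G) = |5−(-1.5)| + |3−(-5)| = 6.5 + 8 = 14.5
d(W,H) = |5−(-3.5)| + |3−1.5| = 8.5 + 1.5 = 10
d(W,J) = |5−(-4)| + |3−(-0.5)| = 9 + 3.5 = 12.5
d(W,K) = |5−1.5| + |3−(-3.5)| = 3.5 + 6.5 = 10
d(W,L) = |5−5| + |3−(-1.5)| = 0 + 4.5 = 4.5
d(W,M) = |5−(-2.5)| + |3−3| = 7.5 + 0 = 7.5
d(W,N) = |5−6| + |3−2| = 1 + 1 = 2
The smallest is to N, so W lies in the Voronoi region of N.

N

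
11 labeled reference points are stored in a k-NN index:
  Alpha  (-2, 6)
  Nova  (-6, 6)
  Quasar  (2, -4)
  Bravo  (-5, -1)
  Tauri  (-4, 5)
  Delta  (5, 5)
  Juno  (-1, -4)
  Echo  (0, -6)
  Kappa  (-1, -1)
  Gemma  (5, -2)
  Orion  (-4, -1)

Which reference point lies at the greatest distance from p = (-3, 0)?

Since √ is increasing, it suffices to compare squared distances:
d²(p, Alpha) = (-3−(-2))² + (0−6)² = 1 + 36 = 37
d²(p, Nova) = (-3−(-6))² + (0−6)² = 9 + 36 = 45
d²(p, Quasar) = (-3−2)² + (0−(-4))² = 25 + 16 = 41
d²(p, Bravo) = (-3−(-5))² + (0−(-1))² = 4 + 1 = 5
d²(p, Tauri) = (-3−(-4))² + (0−5)² = 1 + 25 = 26
d²(p, Delta) = (-3−5)² + (0−5)² = 64 + 25 = 89
d²(p, Juno) = (-3−(-1))² + (0−(-4))² = 4 + 16 = 20
d²(p, Echo) = (-3−0)² + (0−(-6))² = 9 + 36 = 45
d²(p, Kappa) = (-3−(-1))² + (0−(-1))² = 4 + 1 = 5
d²(p, Gemma) = (-3−5)² + (0−(-2))² = 64 + 4 = 68
d²(p, Orion) = (-3−(-4))² + (0−(-1))² = 1 + 1 = 2
The largest is to Delta.

Delta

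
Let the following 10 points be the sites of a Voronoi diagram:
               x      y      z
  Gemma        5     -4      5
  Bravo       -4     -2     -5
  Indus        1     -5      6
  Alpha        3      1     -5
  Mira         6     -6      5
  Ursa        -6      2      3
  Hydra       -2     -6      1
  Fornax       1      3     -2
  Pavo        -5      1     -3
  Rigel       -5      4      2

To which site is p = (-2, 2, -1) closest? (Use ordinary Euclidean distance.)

Since √ is increasing, it suffices to compare squared distances:
d²(p, Gemma) = 49 + 36 + 36 = 121
d²(p, Bravo) = 4 + 16 + 16 = 36
d²(p, Indus) = 9 + 49 + 49 = 107
d²(p, Alpha) = 25 + 1 + 16 = 42
d²(p, Mira) = 64 + 64 + 36 = 164
d²(p, Ursa) = 16 + 0 + 16 = 32
d²(p, Hydra) = 0 + 64 + 4 = 68
d²(p, Fornax) = 9 + 1 + 1 = 11
d²(p, Pavo) = 9 + 1 + 4 = 14
d²(p, Rigel) = 9 + 4 + 9 = 22
The smallest is to Fornax, so p lies in the Voronoi region of Fornax.

Fornax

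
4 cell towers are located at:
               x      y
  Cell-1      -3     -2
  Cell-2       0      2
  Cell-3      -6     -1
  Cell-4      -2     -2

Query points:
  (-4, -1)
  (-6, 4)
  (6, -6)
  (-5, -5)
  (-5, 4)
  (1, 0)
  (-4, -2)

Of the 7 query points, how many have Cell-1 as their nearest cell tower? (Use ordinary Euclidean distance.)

(-4, -1) — d² to each: Cell-1:2, Cell-2:25, Cell-3:4, Cell-4:5 → nearest is Cell-1
(-6, 4) — d² to each: Cell-1:45, Cell-2:40, Cell-3:25, Cell-4:52 → nearest is Cell-3
(6, -6) — d² to each: Cell-1:97, Cell-2:100, Cell-3:169, Cell-4:80 → nearest is Cell-4
(-5, -5) — d² to each: Cell-1:13, Cell-2:74, Cell-3:17, Cell-4:18 → nearest is Cell-1
(-5, 4) — d² to each: Cell-1:40, Cell-2:29, Cell-3:26, Cell-4:45 → nearest is Cell-3
(1, 0) — d² to each: Cell-1:20, Cell-2:5, Cell-3:50, Cell-4:13 → nearest is Cell-2
(-4, -2) — d² to each: Cell-1:1, Cell-2:32, Cell-3:5, Cell-4:4 → nearest is Cell-1
3 of the 7 points have Cell-1 as nearest.

3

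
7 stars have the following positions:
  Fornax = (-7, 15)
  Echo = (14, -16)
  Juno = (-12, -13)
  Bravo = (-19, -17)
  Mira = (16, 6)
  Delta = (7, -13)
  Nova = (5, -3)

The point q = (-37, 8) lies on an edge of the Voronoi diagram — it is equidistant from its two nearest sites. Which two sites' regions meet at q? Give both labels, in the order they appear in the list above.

Squared distances from q to each site:
d²(q, Fornax) = (-37−(-7))² + (8−15)² = 900 + 49 = 949
d²(q, Echo) = (-37−14)² + (8−(-16))² = 2601 + 576 = 3177
d²(q, Juno) = (-37−(-12))² + (8−(-13))² = 625 + 441 = 1066
d²(q, Bravo) = (-37−(-19))² + (8−(-17))² = 324 + 625 = 949
d²(q, Mira) = (-37−16)² + (8−6)² = 2809 + 4 = 2813
d²(q, Delta) = (-37−7)² + (8−(-13))² = 1936 + 441 = 2377
d²(q, Nova) = (-37−5)² + (8−(-3))² = 1764 + 121 = 1885
q is equidistant from Fornax and Bravo (both at squared distance 949), and every other site is strictly farther — so q lies on the Fornax–Bravo Voronoi edge.

Fornax and Bravo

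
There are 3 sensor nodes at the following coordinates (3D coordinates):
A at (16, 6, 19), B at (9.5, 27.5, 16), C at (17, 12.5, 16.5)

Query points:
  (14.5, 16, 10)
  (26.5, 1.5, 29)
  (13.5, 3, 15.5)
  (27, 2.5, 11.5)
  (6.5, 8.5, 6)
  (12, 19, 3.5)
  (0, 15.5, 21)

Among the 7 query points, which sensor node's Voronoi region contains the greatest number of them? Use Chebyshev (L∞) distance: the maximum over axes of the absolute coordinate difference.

C

(14.5, 16, 10) — d to each: A:10, B:11.5, C:6.5 → nearest is C
(26.5, 1.5, 29) — d to each: A:10.5, B:26, C:12.5 → nearest is A
(13.5, 3, 15.5) — d to each: A:3.5, B:24.5, C:9.5 → nearest is A
(27, 2.5, 11.5) — d to each: A:11, B:25, C:10 → nearest is C
(6.5, 8.5, 6) — d to each: A:13, B:19, C:10.5 → nearest is C
(12, 19, 3.5) — d to each: A:15.5, B:12.5, C:13 → nearest is B
(0, 15.5, 21) — d to each: A:16, B:12, C:17 → nearest is B
Tally — A:2, B:2, C:3. C captures the most (3).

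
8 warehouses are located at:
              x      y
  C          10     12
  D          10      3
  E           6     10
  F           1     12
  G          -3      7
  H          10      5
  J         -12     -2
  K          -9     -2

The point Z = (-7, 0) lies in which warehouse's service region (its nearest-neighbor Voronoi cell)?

Squared Euclidean distances:
|ZC|² = 289 + 144 = 433
|ZD|² = 289 + 9 = 298
|ZE|² = 169 + 100 = 269
|ZF|² = 64 + 144 = 208
|ZG|² = 16 + 49 = 65
|ZH|² = 289 + 25 = 314
|ZJ|² = 25 + 4 = 29
|ZK|² = 4 + 4 = 8
Minimum is at K.

K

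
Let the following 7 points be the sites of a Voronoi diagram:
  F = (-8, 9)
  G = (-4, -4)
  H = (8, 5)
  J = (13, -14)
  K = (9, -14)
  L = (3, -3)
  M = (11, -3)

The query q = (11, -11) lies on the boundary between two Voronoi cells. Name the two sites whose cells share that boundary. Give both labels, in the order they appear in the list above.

Squared distances from q to each site:
|qF|² = (11−(-8))² + (-11−9)² = 361 + 400 = 761
|qG|² = (11−(-4))² + (-11−(-4))² = 225 + 49 = 274
|qH|² = (11−8)² + (-11−5)² = 9 + 256 = 265
|qJ|² = (11−13)² + (-11−(-14))² = 4 + 9 = 13
|qK|² = (11−9)² + (-11−(-14))² = 4 + 9 = 13
|qL|² = (11−3)² + (-11−(-3))² = 64 + 64 = 128
|qM|² = (11−11)² + (-11−(-3))² = 0 + 64 = 64
q is equidistant from J and K (both at squared distance 13), and every other site is strictly farther — so q lies on the J–K Voronoi edge.

J and K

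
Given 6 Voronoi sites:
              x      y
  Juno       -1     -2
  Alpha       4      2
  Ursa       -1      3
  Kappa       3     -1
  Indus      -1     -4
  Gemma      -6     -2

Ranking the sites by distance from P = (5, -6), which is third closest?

Squared Euclidean distances:
d²(P, Juno) = (5−(-1))² + (-6−(-2))² = 36 + 16 = 52
d²(P, Alpha) = (5−4)² + (-6−2)² = 1 + 64 = 65
d²(P, Ursa) = (5−(-1))² + (-6−3)² = 36 + 81 = 117
d²(P, Kappa) = (5−3)² + (-6−(-1))² = 4 + 25 = 29
d²(P, Indus) = (5−(-1))² + (-6−(-4))² = 36 + 4 = 40
d²(P, Gemma) = (5−(-6))² + (-6−(-2))² = 121 + 16 = 137
Sorted ascending: Kappa, Indus, Juno, Alpha, … — the third-nearest is Juno.

Juno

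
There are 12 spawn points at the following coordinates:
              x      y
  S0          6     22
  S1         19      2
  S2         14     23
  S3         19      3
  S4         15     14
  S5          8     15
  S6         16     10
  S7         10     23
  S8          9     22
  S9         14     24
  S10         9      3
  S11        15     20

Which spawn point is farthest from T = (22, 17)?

S10

Compare squared distances (the ordering matches that of the actual distances):
|TS0|² = (22−6)² + (17−22)² = 256 + 25 = 281
|TS1|² = (22−19)² + (17−2)² = 9 + 225 = 234
|TS2|² = (22−14)² + (17−23)² = 64 + 36 = 100
|TS3|² = (22−19)² + (17−3)² = 9 + 196 = 205
|TS4|² = (22−15)² + (17−14)² = 49 + 9 = 58
|TS5|² = (22−8)² + (17−15)² = 196 + 4 = 200
|TS6|² = (22−16)² + (17−10)² = 36 + 49 = 85
|TS7|² = (22−10)² + (17−23)² = 144 + 36 = 180
|TS8|² = (22−9)² + (17−22)² = 169 + 25 = 194
|TS9|² = (22−14)² + (17−24)² = 64 + 49 = 113
d²(T, S10) = (22−9)² + (17−3)² = 169 + 196 = 365
d²(T, S11) = (22−15)² + (17−20)² = 49 + 9 = 58
The largest is to S10.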